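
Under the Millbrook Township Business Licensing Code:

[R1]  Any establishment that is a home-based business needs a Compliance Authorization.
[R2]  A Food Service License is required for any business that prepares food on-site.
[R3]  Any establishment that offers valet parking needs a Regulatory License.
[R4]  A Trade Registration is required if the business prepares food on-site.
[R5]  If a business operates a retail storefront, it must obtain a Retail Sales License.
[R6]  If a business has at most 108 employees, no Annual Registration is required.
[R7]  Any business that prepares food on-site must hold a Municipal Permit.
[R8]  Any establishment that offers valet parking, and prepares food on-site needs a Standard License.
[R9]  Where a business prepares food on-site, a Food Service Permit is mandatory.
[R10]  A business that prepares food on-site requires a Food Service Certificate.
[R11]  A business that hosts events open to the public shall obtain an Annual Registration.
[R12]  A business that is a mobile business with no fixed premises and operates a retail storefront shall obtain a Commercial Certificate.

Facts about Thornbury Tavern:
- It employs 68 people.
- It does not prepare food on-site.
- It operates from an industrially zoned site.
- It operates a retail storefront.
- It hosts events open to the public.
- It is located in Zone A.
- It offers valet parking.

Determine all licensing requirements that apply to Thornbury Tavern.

[R1] operates from an industrially zoned site (not: is a home-based business) → Compliance Authorization not required.
[R2] does not prepare food on-site → Food Service License not required.
[R3] offers valet parking → Regulatory License required.
[R4] does not prepare food on-site → Trade Registration not required.
[R5] operates a retail storefront → Retail Sales License required.
[R6] employees 68 ≤ 108 → exempt from Annual Registration.
[R7] does not prepare food on-site → Municipal Permit not required.
[R8] offers valet parking; does not prepare food on-site → Standard License not required.
[R9] does not prepare food on-site → Food Service Permit not required.
[R10] does not prepare food on-site → Food Service Certificate not required.
[R11] hosts events open to the public → Annual Registration required.
[R12] operates from an industrially zoned site (not: is a mobile business with no fixed premises); operates a retail storefront → Commercial Certificate not required.

Regulatory License, Retail Sales License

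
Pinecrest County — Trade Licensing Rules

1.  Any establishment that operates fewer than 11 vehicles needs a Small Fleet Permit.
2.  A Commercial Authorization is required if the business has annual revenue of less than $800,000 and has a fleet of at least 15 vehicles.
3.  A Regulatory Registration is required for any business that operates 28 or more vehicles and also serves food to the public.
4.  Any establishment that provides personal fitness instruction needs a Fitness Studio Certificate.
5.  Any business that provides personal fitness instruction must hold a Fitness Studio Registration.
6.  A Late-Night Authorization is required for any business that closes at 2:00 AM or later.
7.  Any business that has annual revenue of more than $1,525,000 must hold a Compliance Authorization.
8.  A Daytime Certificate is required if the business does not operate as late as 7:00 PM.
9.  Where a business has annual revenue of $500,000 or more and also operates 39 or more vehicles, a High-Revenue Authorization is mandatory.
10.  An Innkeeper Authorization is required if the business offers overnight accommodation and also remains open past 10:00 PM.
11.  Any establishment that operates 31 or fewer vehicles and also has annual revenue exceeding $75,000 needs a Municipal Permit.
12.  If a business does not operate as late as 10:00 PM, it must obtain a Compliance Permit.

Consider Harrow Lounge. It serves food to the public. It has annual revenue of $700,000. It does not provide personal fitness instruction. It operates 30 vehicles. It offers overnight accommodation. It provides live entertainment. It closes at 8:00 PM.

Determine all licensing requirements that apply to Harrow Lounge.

Commercial Authorization, Compliance Permit, Municipal Permit, Regulatory Registration

1. vehicles 30 ≥ 11 → Small Fleet Permit not required.
2. revenue $700,000 < $800,000; vehicles 30 ≥ 15 → Commercial Authorization required.
3. vehicles 30 ≥ 28; serves food to the public → Regulatory Registration required.
4. does not provide personal fitness instruction → Fitness Studio Certificate not required.
5. does not provide personal fitness instruction → Fitness Studio Registration not required.
6. closes 8:00 PM, at/before 2:00 AM → Late-Night Authorization not required.
7. revenue $700,000 ≤ $1,525,000 → Compliance Authorization not required.
8. closes 8:00 PM, after 7:00 PM → Daytime Certificate not required.
9. revenue $700,000 ≥ $500,000; vehicles 30 < 39 → High-Revenue Authorization not required.
10. offers overnight accommodation; closes 8:00 PM, at/before 10:00 PM → Innkeeper Authorization not required.
11. vehicles 30 ≤ 31; revenue $700,000 > $75,000 → Municipal Permit required.
12. closes 8:00 PM, at/before 10:00 PM → Compliance Permit required.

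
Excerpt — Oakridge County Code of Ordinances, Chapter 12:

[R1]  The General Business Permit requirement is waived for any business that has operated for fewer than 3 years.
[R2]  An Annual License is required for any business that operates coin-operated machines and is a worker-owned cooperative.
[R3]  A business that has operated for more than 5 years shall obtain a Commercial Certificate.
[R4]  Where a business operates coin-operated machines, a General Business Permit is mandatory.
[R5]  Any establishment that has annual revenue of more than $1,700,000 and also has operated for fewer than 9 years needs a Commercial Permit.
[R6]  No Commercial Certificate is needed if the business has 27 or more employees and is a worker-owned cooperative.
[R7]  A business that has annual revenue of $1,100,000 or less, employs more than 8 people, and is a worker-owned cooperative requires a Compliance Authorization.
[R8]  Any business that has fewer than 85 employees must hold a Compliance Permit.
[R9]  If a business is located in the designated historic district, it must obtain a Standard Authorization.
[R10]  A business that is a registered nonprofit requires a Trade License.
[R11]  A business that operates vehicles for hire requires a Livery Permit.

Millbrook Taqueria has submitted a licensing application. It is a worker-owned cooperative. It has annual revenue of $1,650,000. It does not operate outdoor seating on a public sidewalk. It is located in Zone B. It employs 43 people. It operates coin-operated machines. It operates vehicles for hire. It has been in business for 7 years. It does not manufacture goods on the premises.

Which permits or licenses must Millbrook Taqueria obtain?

[R1] years in business 7 ≥ 3 → General Business Permit exemption does not apply.
[R2] operates coin-operated machines; is a worker-owned cooperative → Annual License required.
[R3] years in business 7 > 5 → Commercial Certificate required.
[R4] operates coin-operated machines → General Business Permit required.
[R5] revenue $1,650,000 ≤ $1,700,000; years in business 7 < 9 → Commercial Permit not required.
[R6] employees 43 ≥ 27; is a worker-owned cooperative → exempt from Commercial Certificate.
[R7] revenue $1,650,000 > $1,100,000; employees 43 > 8; is a worker-owned cooperative → Compliance Authorization not required.
[R8] employees 43 < 85 → Compliance Permit required.
[R9] is located in Zone B (not: is located in the designated historic district) → Standard Authorization not required.
[R10] is a worker-owned cooperative (not: is a registered nonprofit) → Trade License not required.
[R11] operates vehicles for hire → Livery Permit required.

Annual License, Compliance Permit, General Business Permit, Livery Permit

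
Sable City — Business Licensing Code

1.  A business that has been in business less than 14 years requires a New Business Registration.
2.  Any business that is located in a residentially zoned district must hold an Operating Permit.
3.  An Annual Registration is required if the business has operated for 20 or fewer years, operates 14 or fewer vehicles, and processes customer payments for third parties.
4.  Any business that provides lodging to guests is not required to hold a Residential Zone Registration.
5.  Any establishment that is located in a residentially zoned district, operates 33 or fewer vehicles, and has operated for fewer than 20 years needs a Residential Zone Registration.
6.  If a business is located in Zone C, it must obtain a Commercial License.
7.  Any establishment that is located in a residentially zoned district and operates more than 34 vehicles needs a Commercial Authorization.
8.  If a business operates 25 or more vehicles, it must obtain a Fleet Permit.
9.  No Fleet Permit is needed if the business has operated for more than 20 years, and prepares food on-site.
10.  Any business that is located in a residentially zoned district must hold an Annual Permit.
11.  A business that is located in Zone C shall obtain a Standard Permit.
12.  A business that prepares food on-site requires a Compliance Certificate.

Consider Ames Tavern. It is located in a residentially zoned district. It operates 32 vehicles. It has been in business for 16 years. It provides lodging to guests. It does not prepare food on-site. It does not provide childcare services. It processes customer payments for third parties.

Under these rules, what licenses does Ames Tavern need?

Annual Permit, Fleet Permit, Operating Permit

1. years in business 16 ≥ 14 → New Business Registration not required.
2. is located in a residentially zoned district → Operating Permit required.
3. years in business 16 ≤ 20; vehicles 32 > 14; processes customer payments for third parties → Annual Registration not required.
4. provides lodging to guests → exempt from Residential Zone Registration.
5. is located in a residentially zoned district; vehicles 32 ≤ 33; years in business 16 < 20 → Residential Zone Registration required.
6. is located in a residentially zoned district (not: is located in Zone C) → Commercial License not required.
7. is located in a residentially zoned district; vehicles 32 ≤ 34 → Commercial Authorization not required.
8. vehicles 32 ≥ 25 → Fleet Permit required.
9. years in business 16 ≤ 20; does not prepare food on-site → Fleet Permit exemption does not apply.
10. is located in a residentially zoned district → Annual Permit required.
11. is located in a residentially zoned district (not: is located in Zone C) → Standard Permit not required.
12. does not prepare food on-site → Compliance Certificate not required.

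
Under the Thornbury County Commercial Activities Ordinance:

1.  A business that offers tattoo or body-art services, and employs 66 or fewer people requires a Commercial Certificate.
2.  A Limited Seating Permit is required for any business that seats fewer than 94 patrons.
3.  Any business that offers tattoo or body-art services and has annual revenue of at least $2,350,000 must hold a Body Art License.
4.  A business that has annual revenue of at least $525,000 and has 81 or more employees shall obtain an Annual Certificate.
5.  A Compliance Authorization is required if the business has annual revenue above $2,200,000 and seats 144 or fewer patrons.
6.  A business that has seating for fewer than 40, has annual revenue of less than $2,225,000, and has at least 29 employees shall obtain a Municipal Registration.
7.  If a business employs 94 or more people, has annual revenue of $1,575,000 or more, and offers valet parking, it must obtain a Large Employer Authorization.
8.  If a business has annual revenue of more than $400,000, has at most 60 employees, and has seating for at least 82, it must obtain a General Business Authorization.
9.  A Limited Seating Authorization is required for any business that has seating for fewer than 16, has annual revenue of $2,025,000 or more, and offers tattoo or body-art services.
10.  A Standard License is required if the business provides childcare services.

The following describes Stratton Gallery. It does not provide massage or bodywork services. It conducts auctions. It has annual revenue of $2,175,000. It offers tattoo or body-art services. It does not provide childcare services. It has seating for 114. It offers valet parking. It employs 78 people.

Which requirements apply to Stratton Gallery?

1. offers tattoo or body-art services; employees 78 > 66 → Commercial Certificate not required.
2. seating 114 ≥ 94 → Limited Seating Permit not required.
3. offers tattoo or body-art services; revenue $2,175,000 < $2,350,000 → Body Art License not required.
4. revenue $2,175,000 ≥ $525,000; employees 78 < 81 → Annual Certificate not required.
5. revenue $2,175,000 ≤ $2,200,000; seating 114 ≤ 144 → Compliance Authorization not required.
6. seating 114 ≥ 40; revenue $2,175,000 < $2,225,000; employees 78 ≥ 29 → Municipal Registration not required.
7. employees 78 < 94; revenue $2,175,000 ≥ $1,575,000; offers valet parking → Large Employer Authorization not required.
8. revenue $2,175,000 > $400,000; employees 78 > 60; seating 114 ≥ 82 → General Business Authorization not required.
9. seating 114 ≥ 16; revenue $2,175,000 ≥ $2,025,000; offers tattoo or body-art services → Limited Seating Authorization not required.
10. does not provide childcare services → Standard License not required.

None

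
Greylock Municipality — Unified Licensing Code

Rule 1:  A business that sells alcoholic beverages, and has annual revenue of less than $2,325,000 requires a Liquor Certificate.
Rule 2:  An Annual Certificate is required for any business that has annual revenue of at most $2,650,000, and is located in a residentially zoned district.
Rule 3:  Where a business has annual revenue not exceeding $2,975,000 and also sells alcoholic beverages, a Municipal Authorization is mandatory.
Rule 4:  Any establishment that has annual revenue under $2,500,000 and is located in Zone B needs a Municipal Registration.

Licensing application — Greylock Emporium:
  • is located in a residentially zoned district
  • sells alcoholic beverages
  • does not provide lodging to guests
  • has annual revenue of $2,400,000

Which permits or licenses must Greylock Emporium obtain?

Annual Certificate, Municipal Authorization

Rule 1: sells alcoholic beverages; revenue $2,400,000 ≥ $2,325,000 → Liquor Certificate not required.
Rule 2: revenue $2,400,000 ≤ $2,650,000; is located in a residentially zoned district → Annual Certificate required.
Rule 3: revenue $2,400,000 ≤ $2,975,000; sells alcoholic beverages → Municipal Authorization required.
Rule 4: revenue $2,400,000 < $2,500,000; is located in a residentially zoned district (not: is located in Zone B) → Municipal Registration not required.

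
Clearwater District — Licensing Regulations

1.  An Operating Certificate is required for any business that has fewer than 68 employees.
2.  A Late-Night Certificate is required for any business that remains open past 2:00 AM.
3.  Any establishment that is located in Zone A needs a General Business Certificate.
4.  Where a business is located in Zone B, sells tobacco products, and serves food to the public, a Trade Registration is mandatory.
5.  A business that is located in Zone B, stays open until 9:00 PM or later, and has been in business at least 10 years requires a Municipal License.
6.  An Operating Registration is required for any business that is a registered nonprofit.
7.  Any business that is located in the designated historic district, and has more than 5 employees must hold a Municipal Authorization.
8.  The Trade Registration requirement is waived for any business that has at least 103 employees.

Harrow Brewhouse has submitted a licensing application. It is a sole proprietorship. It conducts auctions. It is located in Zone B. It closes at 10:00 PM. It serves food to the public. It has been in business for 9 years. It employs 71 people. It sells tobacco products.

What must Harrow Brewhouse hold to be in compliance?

1. employees 71 ≥ 68 → Operating Certificate not required.
2. closes 10:00 PM, at/before 2:00 AM → Late-Night Certificate not required.
3. is located in Zone B (not: is located in Zone A) → General Business Certificate not required.
4. is located in Zone B; sells tobacco products; serves food to the public → Trade Registration required.
5. is located in Zone B; closes 10:00 PM, after 9:00 PM; years in business 9 < 10 → Municipal License not required.
6. is a sole proprietorship (not: is a registered nonprofit) → Operating Registration not required.
7. is located in Zone B (not: is located in the designated historic district); employees 71 > 5 → Municipal Authorization not required.
8. employees 71 < 103 → Trade Registration exemption does not apply.

Trade Registration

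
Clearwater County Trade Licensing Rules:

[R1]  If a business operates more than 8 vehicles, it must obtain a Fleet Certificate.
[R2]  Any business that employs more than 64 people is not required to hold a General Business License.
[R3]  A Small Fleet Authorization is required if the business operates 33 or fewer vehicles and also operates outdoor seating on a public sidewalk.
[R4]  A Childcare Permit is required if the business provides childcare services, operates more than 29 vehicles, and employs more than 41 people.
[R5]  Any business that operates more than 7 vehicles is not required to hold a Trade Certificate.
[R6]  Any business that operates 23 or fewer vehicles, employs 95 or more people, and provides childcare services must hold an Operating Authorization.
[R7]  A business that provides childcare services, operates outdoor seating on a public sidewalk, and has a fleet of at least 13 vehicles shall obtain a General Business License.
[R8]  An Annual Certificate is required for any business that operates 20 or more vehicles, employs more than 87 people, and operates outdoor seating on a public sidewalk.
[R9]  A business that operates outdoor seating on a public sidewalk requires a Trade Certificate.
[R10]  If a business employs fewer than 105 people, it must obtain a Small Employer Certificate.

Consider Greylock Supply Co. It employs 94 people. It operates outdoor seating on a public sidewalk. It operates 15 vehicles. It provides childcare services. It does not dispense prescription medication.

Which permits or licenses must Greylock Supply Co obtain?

[R1] vehicles 15 > 8 → Fleet Certificate required.
[R2] employees 94 > 64 → exempt from General Business License.
[R3] vehicles 15 ≤ 33; operates outdoor seating on a public sidewalk → Small Fleet Authorization required.
[R4] provides childcare services; vehicles 15 ≤ 29; employees 94 > 41 → Childcare Permit not required.
[R5] vehicles 15 > 7 → exempt from Trade Certificate.
[R6] vehicles 15 ≤ 23; employees 94 < 95; provides childcare services → Operating Authorization not required.
[R7] provides childcare services; operates outdoor seating on a public sidewalk; vehicles 15 ≥ 13 → General Business License required.
[R8] vehicles 15 < 20; employees 94 > 87; operates outdoor seating on a public sidewalk → Annual Certificate not required.
[R9] operates outdoor seating on a public sidewalk → Trade Certificate required.
[R10] employees 94 < 105 → Small Employer Certificate required.

Fleet Certificate, Small Employer Certificate, Small Fleet Authorization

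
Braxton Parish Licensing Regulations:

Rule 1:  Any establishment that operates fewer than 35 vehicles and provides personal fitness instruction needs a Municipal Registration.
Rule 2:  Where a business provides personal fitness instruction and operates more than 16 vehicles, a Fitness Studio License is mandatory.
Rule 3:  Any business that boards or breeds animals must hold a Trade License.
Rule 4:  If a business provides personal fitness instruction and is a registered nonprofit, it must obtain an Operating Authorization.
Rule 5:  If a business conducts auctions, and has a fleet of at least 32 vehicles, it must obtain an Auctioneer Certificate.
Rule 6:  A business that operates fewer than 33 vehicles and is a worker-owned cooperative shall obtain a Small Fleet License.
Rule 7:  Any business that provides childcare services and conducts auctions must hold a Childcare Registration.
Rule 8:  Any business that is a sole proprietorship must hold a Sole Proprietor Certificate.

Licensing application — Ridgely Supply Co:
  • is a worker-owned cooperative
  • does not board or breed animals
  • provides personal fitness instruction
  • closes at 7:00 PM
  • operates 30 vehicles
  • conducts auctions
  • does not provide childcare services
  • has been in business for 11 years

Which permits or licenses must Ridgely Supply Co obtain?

Fitness Studio License, Municipal Registration, Small Fleet License

Rule 1: vehicles 30 < 35; provides personal fitness instruction → Municipal Registration required.
Rule 2: provides personal fitness instruction; vehicles 30 > 16 → Fitness Studio License required.
Rule 3: does not board or breed animals → Trade License not required.
Rule 4: provides personal fitness instruction; is a worker-owned cooperative (not: is a registered nonprofit) → Operating Authorization not required.
Rule 5: conducts auctions; vehicles 30 < 32 → Auctioneer Certificate not required.
Rule 6: vehicles 30 < 33; is a worker-owned cooperative → Small Fleet License required.
Rule 7: does not provide childcare services; conducts auctions → Childcare Registration not required.
Rule 8: is a worker-owned cooperative (not: is a sole proprietorship) → Sole Proprietor Certificate not required.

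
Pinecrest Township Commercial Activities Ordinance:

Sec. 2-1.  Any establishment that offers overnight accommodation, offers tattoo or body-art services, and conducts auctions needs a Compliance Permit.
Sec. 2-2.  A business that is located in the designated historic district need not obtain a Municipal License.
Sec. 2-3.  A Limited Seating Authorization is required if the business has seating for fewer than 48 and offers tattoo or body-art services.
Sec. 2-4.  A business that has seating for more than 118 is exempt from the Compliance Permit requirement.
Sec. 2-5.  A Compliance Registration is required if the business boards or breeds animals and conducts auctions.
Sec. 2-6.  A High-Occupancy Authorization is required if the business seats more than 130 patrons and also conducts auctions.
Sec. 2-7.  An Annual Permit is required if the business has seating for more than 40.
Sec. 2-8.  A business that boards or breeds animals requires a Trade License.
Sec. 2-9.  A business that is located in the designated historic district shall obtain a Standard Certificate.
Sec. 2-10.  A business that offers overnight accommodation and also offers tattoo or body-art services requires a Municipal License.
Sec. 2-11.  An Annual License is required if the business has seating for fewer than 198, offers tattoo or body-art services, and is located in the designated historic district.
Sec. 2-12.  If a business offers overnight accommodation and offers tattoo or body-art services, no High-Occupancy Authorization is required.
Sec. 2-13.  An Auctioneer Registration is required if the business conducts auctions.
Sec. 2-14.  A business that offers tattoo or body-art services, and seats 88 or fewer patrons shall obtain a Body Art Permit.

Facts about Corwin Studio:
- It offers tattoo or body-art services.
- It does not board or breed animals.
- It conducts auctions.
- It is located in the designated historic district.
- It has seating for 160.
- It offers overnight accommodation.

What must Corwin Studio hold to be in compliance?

Sec. 2-1. offers overnight accommodation; offers tattoo or body-art services; conducts auctions → Compliance Permit required.
Sec. 2-2. is located in the designated historic district → exempt from Municipal License.
Sec. 2-3. seating 160 ≥ 48; offers tattoo or body-art services → Limited Seating Authorization not required.
Sec. 2-4. seating 160 > 118 → exempt from Compliance Permit.
Sec. 2-5. does not board or breed animals; conducts auctions → Compliance Registration not required.
Sec. 2-6. seating 160 > 130; conducts auctions → High-Occupancy Authorization required.
Sec. 2-7. seating 160 > 40 → Annual Permit required.
Sec. 2-8. does not board or breed animals → Trade License not required.
Sec. 2-9. is located in the designated historic district → Standard Certificate required.
Sec. 2-10. offers overnight accommodation; offers tattoo or body-art services → Municipal License required.
Sec. 2-11. seating 160 < 198; offers tattoo or body-art services; is located in the designated historic district → Annual License required.
Sec. 2-12. offers overnight accommodation; offers tattoo or body-art services → exempt from High-Occupancy Authorization.
Sec. 2-13. conducts auctions → Auctioneer Registration required.
Sec. 2-14. offers tattoo or body-art services; seating 160 > 88 → Body Art Permit not required.

Annual License, Annual Permit, Auctioneer Registration, Standard Certificate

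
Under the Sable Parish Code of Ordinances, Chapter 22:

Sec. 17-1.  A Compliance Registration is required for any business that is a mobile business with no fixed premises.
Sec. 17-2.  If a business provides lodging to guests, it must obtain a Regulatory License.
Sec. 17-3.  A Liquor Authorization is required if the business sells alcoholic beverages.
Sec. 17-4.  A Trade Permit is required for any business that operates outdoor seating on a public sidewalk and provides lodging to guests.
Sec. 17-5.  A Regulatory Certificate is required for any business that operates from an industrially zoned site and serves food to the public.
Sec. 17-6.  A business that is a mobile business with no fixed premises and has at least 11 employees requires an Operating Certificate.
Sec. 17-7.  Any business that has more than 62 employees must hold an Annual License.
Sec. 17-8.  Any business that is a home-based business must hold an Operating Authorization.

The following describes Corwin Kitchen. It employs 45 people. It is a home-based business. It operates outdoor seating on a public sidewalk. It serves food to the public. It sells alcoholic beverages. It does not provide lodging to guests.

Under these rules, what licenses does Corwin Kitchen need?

Liquor Authorization, Operating Authorization

Sec. 17-1. is a home-based business (not: is a mobile business with no fixed premises) → Compliance Registration not required.
Sec. 17-2. does not provide lodging to guests → Regulatory License not required.
Sec. 17-3. sells alcoholic beverages → Liquor Authorization required.
Sec. 17-4. operates outdoor seating on a public sidewalk; does not provide lodging to guests → Trade Permit not required.
Sec. 17-5. is a home-based business (not: operates from an industrially zoned site); serves food to the public → Regulatory Certificate not required.
Sec. 17-6. is a home-based business (not: is a mobile business with no fixed premises); employees 45 ≥ 11 → Operating Certificate not required.
Sec. 17-7. employees 45 ≤ 62 → Annual License not required.
Sec. 17-8. is a home-based business → Operating Authorization required.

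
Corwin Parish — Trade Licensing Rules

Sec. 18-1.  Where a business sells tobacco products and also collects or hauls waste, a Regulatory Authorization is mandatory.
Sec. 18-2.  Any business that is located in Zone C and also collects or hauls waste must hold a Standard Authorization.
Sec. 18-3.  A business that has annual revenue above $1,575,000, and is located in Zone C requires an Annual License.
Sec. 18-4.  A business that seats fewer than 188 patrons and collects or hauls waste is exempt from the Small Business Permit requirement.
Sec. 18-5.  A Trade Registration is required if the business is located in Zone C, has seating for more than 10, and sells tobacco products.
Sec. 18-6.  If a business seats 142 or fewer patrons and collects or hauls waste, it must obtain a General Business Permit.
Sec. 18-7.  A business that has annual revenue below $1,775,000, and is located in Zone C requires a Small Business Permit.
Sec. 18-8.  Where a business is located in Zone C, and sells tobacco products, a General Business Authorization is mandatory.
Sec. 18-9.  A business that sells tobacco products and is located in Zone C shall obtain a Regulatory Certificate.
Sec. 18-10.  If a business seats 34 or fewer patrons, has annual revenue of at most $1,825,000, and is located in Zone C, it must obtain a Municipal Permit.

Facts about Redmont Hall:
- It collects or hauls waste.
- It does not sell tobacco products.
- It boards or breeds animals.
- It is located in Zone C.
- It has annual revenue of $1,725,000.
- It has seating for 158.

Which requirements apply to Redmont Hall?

Sec. 18-1. does not sell tobacco products; collects or hauls waste → Regulatory Authorization not required.
Sec. 18-2. is located in Zone C; collects or hauls waste → Standard Authorization required.
Sec. 18-3. revenue $1,725,000 > $1,575,000; is located in Zone C → Annual License required.
Sec. 18-4. seating 158 < 188; collects or hauls waste → exempt from Small Business Permit.
Sec. 18-5. is located in Zone C; seating 158 > 10; does not sell tobacco products → Trade Registration not required.
Sec. 18-6. seating 158 > 142; collects or hauls waste → General Business Permit not required.
Sec. 18-7. revenue $1,725,000 < $1,775,000; is located in Zone C → Small Business Permit required.
Sec. 18-8. is located in Zone C; does not sell tobacco products → General Business Authorization not required.
Sec. 18-9. does not sell tobacco products; is located in Zone C → Regulatory Certificate not required.
Sec. 18-10. seating 158 > 34; revenue $1,725,000 ≤ $1,825,000; is located in Zone C → Municipal Permit not required.

Annual License, Standard Authorization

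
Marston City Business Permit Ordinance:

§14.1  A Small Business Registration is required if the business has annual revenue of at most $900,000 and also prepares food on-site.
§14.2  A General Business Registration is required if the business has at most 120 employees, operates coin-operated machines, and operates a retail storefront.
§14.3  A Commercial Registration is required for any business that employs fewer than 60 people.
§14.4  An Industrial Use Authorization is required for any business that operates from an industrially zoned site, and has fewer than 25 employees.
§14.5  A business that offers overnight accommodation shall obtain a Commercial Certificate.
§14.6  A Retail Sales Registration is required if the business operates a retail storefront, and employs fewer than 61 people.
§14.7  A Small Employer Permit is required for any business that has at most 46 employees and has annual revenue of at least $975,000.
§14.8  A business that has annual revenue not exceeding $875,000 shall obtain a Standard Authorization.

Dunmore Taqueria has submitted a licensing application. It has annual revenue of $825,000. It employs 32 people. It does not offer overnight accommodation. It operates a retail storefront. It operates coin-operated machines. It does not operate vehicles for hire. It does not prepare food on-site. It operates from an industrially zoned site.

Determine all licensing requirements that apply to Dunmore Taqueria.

Commercial Registration, General Business Registration, Retail Sales Registration, Standard Authorization

§14.1 revenue $825,000 ≤ $900,000; does not prepare food on-site → Small Business Registration not required.
§14.2 employees 32 ≤ 120; operates coin-operated machines; operates a retail storefront → General Business Registration required.
§14.3 employees 32 < 60 → Commercial Registration required.
§14.4 operates from an industrially zoned site; employees 32 ≥ 25 → Industrial Use Authorization not required.
§14.5 does not offer overnight accommodation → Commercial Certificate not required.
§14.6 operates a retail storefront; employees 32 < 61 → Retail Sales Registration required.
§14.7 employees 32 ≤ 46; revenue $825,000 < $975,000 → Small Employer Permit not required.
§14.8 revenue $825,000 ≤ $875,000 → Standard Authorization required.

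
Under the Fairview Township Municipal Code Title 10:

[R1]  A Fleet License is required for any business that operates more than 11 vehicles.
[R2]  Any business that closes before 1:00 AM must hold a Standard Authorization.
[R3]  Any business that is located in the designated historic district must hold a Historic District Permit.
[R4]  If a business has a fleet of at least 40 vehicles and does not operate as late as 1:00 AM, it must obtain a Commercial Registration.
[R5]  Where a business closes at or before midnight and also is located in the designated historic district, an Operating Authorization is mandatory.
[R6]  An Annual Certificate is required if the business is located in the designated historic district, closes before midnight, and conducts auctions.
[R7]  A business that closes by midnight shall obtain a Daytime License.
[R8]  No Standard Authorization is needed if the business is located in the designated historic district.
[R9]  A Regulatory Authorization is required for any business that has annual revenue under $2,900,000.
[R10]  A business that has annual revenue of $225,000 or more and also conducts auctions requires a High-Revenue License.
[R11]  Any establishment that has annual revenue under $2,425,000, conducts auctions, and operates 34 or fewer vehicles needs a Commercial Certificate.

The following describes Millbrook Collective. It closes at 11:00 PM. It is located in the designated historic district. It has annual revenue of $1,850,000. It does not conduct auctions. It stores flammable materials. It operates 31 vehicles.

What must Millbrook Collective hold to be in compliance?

[R1] vehicles 31 > 11 → Fleet License required.
[R2] closes 11:00 PM, at/before 1:00 AM → Standard Authorization required.
[R3] is located in the designated historic district → Historic District Permit required.
[R4] vehicles 31 < 40; closes 11:00 PM, at/before 1:00 AM → Commercial Registration not required.
[R5] closes 11:00 PM, at/before midnight; is located in the designated historic district → Operating Authorization required.
[R6] is located in the designated historic district; closes 11:00 PM, at/before midnight; does not conduct auctions → Annual Certificate not required.
[R7] closes 11:00 PM, at/before midnight → Daytime License required.
[R8] is located in the designated historic district → exempt from Standard Authorization.
[R9] revenue $1,850,000 < $2,900,000 → Regulatory Authorization required.
[R10] revenue $1,850,000 ≥ $225,000; does not conduct auctions → High-Revenue License not required.
[R11] revenue $1,850,000 < $2,425,000; does not conduct auctions; vehicles 31 ≤ 34 → Commercial Certificate not required.

Daytime License, Fleet License, Historic District Permit, Operating Authorization, Regulatory Authorization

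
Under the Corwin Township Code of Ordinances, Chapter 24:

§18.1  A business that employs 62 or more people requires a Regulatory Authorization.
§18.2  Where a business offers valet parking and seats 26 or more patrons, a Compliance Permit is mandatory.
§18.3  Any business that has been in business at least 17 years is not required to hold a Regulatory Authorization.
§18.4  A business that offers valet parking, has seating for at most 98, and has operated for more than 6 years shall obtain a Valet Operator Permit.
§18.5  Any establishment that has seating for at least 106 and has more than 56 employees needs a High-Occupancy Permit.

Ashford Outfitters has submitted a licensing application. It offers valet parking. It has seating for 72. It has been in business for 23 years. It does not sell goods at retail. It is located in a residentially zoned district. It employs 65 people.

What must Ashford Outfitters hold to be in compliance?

§18.1 employees 65 ≥ 62 → Regulatory Authorization required.
§18.2 offers valet parking; seating 72 ≥ 26 → Compliance Permit required.
§18.3 years in business 23 ≥ 17 → exempt from Regulatory Authorization.
§18.4 offers valet parking; seating 72 ≤ 98; years in business 23 > 6 → Valet Operator Permit required.
§18.5 seating 72 < 106; employees 65 > 56 → High-Occupancy Permit not required.

Compliance Permit, Valet Operator Permit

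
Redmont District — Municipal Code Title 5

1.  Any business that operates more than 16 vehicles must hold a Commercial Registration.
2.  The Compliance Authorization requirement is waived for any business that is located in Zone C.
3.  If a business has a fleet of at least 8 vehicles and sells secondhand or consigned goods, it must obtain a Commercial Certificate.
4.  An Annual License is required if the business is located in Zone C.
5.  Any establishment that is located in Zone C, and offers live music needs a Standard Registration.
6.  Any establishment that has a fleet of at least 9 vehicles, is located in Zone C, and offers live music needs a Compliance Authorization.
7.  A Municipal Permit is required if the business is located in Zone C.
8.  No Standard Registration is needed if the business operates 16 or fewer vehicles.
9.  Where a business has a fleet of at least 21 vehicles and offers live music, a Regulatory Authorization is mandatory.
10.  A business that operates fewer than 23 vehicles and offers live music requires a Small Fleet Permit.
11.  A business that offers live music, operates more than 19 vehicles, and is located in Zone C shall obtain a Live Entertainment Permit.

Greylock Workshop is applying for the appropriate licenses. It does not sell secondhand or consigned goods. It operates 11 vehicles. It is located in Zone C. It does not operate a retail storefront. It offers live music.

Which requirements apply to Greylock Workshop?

1. vehicles 11 ≤ 16 → Commercial Registration not required.
2. is located in Zone C → exempt from Compliance Authorization.
3. vehicles 11 ≥ 8; does not sell secondhand or consigned goods → Commercial Certificate not required.
4. is located in Zone C → Annual License required.
5. is located in Zone C; offers live music → Standard Registration required.
6. vehicles 11 ≥ 9; is located in Zone C; offers live music → Compliance Authorization required.
7. is located in Zone C → Municipal Permit required.
8. vehicles 11 ≤ 16 → exempt from Standard Registration.
9. vehicles 11 < 21; offers live music → Regulatory Authorization not required.
10. vehicles 11 < 23; offers live music → Small Fleet Permit required.
11. offers live music; vehicles 11 ≤ 19; is located in Zone C → Live Entertainment Permit not required.

Annual License, Municipal Permit, Small Fleet Permit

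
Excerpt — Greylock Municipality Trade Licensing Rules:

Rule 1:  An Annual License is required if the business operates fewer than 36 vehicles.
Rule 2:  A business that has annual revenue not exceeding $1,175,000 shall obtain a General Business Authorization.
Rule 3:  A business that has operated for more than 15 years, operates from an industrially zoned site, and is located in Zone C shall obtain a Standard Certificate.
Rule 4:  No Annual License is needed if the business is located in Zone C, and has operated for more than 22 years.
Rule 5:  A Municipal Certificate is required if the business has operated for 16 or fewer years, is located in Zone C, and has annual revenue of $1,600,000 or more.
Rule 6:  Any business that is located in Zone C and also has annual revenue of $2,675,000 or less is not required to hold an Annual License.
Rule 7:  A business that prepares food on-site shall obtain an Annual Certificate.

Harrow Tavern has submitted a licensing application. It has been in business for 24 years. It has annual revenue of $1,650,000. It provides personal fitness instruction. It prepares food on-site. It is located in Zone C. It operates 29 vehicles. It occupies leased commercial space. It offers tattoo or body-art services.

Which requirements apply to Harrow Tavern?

Annual Certificate

Rule 1: vehicles 29 < 36 → Annual License required.
Rule 2: revenue $1,650,000 > $1,175,000 → General Business Authorization not required.
Rule 3: years in business 24 > 15; occupies leased commercial space (not: operates from an industrially zoned site); is located in Zone C → Standard Certificate not required.
Rule 4: is located in Zone C; years in business 24 > 22 → exempt from Annual License.
Rule 5: years in business 24 > 16; is located in Zone C; revenue $1,650,000 ≥ $1,600,000 → Municipal Certificate not required.
Rule 6: is located in Zone C; revenue $1,650,000 ≤ $2,675,000 → exempt from Annual License.
Rule 7: prepares food on-site → Annual Certificate required.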